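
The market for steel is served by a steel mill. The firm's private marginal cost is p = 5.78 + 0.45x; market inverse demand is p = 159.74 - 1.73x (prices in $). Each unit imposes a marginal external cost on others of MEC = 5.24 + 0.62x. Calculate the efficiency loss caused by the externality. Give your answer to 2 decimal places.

Market equilibrium (private): 5.78 + 0.45x = 159.74 - 1.73x → x_m = 70.6239.
Social marginal cost = private MC + MEC = 11.02 + 1.07x.
Set SMC = demand: 11.02 + 1.07x = 159.74 - 1.73x → x* = 53.1143.
The loss is the area between SMC and demand from x* to x_m; with linear curves that's a triangle of height MEC(x_m).
DWL = ½ × 17.5096 × 49.0268 = 429.2198.

DWL = $429.22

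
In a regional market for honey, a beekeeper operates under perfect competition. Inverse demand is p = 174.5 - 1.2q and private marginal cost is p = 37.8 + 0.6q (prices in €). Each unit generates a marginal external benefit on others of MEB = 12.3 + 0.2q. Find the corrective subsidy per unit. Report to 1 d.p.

subsidy = €30.9 per unit

Social marginal cost = private MC − MEB = 25.5 + 0.4q.
Set SMC = demand: 25.5 + 0.4q = 174.5 - 1.2q → q* = 93.1250.
The Pigouvian subsidy equals MEB at q*: 12.3 + 0.2×93.1250 = 30.9250.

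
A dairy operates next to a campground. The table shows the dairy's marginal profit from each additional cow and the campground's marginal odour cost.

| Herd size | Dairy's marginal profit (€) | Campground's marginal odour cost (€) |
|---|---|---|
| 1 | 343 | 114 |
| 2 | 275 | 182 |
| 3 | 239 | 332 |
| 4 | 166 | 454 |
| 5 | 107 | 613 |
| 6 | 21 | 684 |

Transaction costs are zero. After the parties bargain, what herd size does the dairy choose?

Bargaining reaches the level where marginal profit last exceeds marginal odour cost.
That holds through level 2 (275 ≥ 182) but not at 3 (239 < 332).

2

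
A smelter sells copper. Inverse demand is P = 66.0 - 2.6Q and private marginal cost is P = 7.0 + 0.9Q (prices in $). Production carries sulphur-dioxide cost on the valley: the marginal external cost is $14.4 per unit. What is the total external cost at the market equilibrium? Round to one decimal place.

Market equilibrium (private): 7.0 + 0.9Q = 66.0 - 2.6Q → Q_m = 16.8571.
Total external cost = MEC × Q_m = 14.4 × 16.8571 = 242.7422.

$242.7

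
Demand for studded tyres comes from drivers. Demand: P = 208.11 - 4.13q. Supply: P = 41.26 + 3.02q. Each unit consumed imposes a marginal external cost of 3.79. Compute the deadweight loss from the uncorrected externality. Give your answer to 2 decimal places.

Market equilibrium (private): 41.26 + 3.02q = 208.11 - 4.13q → q_m = 23.3357.
Social marginal benefit = demand − MEC = 204.32 - 4.13q.
Set SMB = MC: 204.32 - 4.13q = 41.26 + 3.02q → q* = 22.8056.
The welfare-loss triangle has base |q_m − q*| and height MEC(q_m) (the vertical gap between SMB and MC is zero at q* and MEC at q_m).
DWL = ½ × 0.5301 × 3.7900 = 1.0045.

DWL = 1.00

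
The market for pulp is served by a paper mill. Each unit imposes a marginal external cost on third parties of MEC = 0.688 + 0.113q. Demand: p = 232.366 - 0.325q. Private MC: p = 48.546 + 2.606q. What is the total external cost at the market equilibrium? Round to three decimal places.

265.378

Market equilibrium (private): 48.546 + 2.606q = 232.366 - 0.325q → q_m = 62.7158.
Total external cost = ∫₀^{q_m} (0.688 + 0.113q) dq = 0.688×62.7158 + ½×0.113×62.7158² = 265.3783.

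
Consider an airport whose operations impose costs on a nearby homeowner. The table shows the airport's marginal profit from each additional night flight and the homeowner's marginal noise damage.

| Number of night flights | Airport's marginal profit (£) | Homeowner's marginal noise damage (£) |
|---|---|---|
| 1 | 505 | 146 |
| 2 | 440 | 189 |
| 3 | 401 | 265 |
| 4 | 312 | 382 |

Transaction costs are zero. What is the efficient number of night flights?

3

Bargaining reaches the level where marginal profit last exceeds marginal noise damage.
That holds through level 3 (401 ≥ 265) but not at 4 (312 < 382).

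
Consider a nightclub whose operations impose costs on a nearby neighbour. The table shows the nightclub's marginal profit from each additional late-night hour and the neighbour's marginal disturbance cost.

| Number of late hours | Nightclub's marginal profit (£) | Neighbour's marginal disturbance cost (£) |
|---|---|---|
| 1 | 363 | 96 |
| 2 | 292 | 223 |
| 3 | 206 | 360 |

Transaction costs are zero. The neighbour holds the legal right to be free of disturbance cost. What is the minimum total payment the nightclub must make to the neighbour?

Efficient level: marginal profit ≥ marginal disturbance cost through level 2, so k* = 2.
With the neighbour holding the right, the nightclub must at least compensate total damage at k*: 96 + 223 = 319.

£319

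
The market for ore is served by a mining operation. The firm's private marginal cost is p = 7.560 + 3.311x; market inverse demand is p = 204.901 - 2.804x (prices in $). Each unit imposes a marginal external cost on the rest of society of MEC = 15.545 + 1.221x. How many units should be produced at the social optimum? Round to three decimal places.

x* = 24.781

Social marginal cost = private MC + MEC = 23.105 + 4.532x.
Set SMC = demand: 23.105 + 4.532x = 204.901 - 2.804x → x* = 24.7814.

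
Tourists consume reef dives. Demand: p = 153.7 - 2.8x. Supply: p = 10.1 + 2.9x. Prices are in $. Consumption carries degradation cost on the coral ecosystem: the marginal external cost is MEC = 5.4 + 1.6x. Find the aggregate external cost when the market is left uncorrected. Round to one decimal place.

$643.8

Market equilibrium (private): 10.1 + 2.9x = 153.7 - 2.8x → x_m = 25.1930.
Total external cost = ∫₀^{x_m} (5.4 + 1.6x) dx = 5.4×25.1930 + ½×1.6×25.1930² = 643.7920.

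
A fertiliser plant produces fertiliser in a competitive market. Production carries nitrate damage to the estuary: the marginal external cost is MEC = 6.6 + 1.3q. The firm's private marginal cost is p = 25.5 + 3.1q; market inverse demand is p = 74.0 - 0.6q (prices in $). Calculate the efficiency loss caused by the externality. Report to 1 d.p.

Market equilibrium (private): 25.5 + 3.1q = 74.0 - 0.6q → q_m = 13.1081.
Social marginal cost = private MC + MEC = 32.1 + 4.4q.
Set SMC = demand: 32.1 + 4.4q = 74.0 - 0.6q → q* = 8.3800.
The welfare-loss triangle has base |q_m − q*| and height MEC(q_m) (the vertical gap between SMC and demand is zero at q* and MEC at q_m).
DWL = ½ × 4.7281 × 23.6405 = 55.8873.

DWL = $55.9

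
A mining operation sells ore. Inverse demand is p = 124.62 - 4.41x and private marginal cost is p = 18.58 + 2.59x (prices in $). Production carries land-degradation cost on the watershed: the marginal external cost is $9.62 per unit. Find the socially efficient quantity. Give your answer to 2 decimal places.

x* = 13.77

Social marginal cost = private MC + MEC = 28.20 + 2.59x.
Set SMC = demand: 28.20 + 2.59x = 124.62 - 4.41x → x* = 13.7743.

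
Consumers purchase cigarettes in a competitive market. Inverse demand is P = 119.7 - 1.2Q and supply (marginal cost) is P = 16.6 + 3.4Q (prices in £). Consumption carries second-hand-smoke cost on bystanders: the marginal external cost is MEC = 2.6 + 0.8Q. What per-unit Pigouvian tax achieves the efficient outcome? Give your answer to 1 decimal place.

Social marginal benefit = demand − MEC = 117.1 - 2.0Q.
Set SMB = MC: 117.1 - 2.0Q = 16.6 + 3.4Q → Q* = 18.6111.
The Pigouvian tax equals MEC at Q*: 2.6 + 0.8×18.6111 = 17.4889.

tax = £17.5 per unit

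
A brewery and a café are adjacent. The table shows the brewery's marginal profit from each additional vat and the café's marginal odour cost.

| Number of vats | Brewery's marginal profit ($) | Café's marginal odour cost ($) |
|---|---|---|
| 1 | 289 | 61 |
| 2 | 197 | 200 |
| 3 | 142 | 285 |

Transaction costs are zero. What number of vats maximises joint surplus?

Bargaining reaches the level where marginal profit last exceeds marginal odour cost.
That holds through level 1 (289 ≥ 61) but not at 2 (197 < 200).

1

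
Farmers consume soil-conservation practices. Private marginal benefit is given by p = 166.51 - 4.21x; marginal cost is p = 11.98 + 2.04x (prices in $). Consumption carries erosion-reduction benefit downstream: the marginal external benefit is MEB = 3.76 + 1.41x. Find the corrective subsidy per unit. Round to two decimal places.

subsidy = $49.87 per unit

Social marginal benefit = demand + MEB = 170.27 - 2.80x.
Set SMB = MC: 170.27 - 2.80x = 11.98 + 2.04x → x* = 32.7045.
The Pigouvian subsidy equals MEB at x*: 3.76 + 1.41×32.7045 = 49.8733.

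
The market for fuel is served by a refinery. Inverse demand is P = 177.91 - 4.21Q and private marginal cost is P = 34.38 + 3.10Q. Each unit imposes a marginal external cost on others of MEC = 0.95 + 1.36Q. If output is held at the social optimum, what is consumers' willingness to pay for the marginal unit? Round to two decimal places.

Social marginal cost = private MC + MEC = 35.33 + 4.46Q.
Set SMC = demand: 35.33 + 4.46Q = 177.91 - 4.21Q → Q* = 16.4452.
Consumer price on the demand curve at Q*: 177.91 − 4.21×16.4452 = 108.6757.

P = 108.68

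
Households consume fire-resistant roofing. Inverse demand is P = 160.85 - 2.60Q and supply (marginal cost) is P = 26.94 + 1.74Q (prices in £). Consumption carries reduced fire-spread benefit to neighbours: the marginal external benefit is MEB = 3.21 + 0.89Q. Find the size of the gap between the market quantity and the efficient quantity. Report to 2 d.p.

Market equilibrium (private): 26.94 + 1.74Q = 160.85 - 2.60Q → Q_m = 30.8548.
Social marginal benefit = demand + MEB = 164.06 - 1.71Q.
Set SMB = MC: 164.06 - 1.71Q = 26.94 + 1.74Q → Q* = 39.7449.
Gap = |30.8548 − 39.7449| = 8.8901.

8.89 units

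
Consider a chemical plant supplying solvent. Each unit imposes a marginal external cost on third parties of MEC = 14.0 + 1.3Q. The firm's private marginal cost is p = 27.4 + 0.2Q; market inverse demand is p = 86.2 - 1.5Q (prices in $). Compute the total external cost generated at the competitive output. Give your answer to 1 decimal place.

$1261.9

Market equilibrium (private): 27.4 + 0.2Q = 86.2 - 1.5Q → Q_m = 34.5882.
Total external cost = ∫₀^{Q_m} (14.0 + 1.3Q) dQ = 14.0×34.5882 + ½×1.3×34.5882² = 1261.8581.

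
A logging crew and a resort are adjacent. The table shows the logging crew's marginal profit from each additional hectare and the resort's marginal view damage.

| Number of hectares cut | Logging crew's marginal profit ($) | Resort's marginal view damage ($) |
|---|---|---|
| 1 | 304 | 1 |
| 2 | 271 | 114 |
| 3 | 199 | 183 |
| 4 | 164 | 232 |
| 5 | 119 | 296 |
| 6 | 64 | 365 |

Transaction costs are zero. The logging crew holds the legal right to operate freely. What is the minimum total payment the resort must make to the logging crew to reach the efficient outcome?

Left alone the logging crew would choose level 6 (marginal profit stays positive).
Efficient level: k* = 3 (marginal profit ≥ marginal view damage through 3).
The resort must at least cover the logging crew's forgone profit from cutting 6→3: 164 + 119 + 64 = 347.

$347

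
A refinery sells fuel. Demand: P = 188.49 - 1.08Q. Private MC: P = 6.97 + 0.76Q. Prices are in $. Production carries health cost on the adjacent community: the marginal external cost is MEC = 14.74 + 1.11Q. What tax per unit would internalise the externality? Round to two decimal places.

tax = $77.49 per unit

Social marginal cost = private MC + MEC = 21.71 + 1.87Q.
Set SMC = demand: 21.71 + 1.87Q = 188.49 - 1.08Q → Q* = 56.5356.
The Pigouvian tax equals MEC at Q*: 14.74 + 1.11×56.5356 = 77.4945.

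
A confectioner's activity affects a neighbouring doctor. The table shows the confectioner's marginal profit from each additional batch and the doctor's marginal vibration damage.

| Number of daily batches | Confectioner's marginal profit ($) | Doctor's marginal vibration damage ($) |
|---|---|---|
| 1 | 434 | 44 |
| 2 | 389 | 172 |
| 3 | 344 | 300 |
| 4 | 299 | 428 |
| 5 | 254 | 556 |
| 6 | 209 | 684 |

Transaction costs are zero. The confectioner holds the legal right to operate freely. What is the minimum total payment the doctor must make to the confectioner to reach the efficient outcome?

$762

Left alone the confectioner would choose level 6 (marginal profit stays positive).
Efficient level: k* = 3 (marginal profit ≥ marginal vibration damage through 3).
The doctor must at least cover the confectioner's forgone profit from cutting 6→3: 299 + 254 + 209 = 762.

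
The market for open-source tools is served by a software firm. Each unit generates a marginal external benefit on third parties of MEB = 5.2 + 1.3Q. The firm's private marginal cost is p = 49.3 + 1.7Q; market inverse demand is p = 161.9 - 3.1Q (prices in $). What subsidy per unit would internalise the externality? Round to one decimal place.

subsidy = $49.0 per unit

Social marginal cost = private MC − MEB = 44.1 + 0.4Q.
Set SMC = demand: 44.1 + 0.4Q = 161.9 - 3.1Q → Q* = 33.6571.
The Pigouvian subsidy equals MEB at Q*: 5.2 + 1.3×33.6571 = 48.9542.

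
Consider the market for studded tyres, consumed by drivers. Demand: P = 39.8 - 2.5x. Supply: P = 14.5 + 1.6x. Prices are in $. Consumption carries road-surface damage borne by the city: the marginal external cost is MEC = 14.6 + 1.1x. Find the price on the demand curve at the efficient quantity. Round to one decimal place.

P = $34.7

Social marginal benefit = demand − MEC = 25.2 - 3.6x.
Set SMB = MC: 25.2 - 3.6x = 14.5 + 1.6x → x* = 2.0577.
Consumer price on the demand curve at x*: 39.8 − 2.5×2.0577 = 34.6558.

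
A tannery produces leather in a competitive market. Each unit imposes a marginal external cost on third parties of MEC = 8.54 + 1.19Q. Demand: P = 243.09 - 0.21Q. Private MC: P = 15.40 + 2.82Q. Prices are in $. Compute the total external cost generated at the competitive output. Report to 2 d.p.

$4001.59

Market equilibrium (private): 15.40 + 2.82Q = 243.09 - 0.21Q → Q_m = 75.1452.
Total external cost = ∫₀^{Q_m} (8.54 + 1.19Q) dQ = 8.54×75.1452 + ½×1.19×75.1452² = 4001.5867.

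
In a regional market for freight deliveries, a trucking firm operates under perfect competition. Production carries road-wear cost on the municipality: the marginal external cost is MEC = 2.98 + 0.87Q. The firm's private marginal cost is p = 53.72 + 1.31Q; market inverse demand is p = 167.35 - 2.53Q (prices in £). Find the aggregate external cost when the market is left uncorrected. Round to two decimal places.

£469.08

Market equilibrium (private): 53.72 + 1.31Q = 167.35 - 2.53Q → Q_m = 29.5911.
Total external cost = ∫₀^{Q_m} (2.98 + 0.87Q) dQ = 2.98×29.5911 + ½×0.87×29.5911² = 469.0819.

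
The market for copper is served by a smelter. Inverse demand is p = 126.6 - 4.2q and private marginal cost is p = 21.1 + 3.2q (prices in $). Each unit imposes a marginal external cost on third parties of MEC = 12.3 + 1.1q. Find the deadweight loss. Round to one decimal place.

DWL = $46.1

Market equilibrium (private): 21.1 + 3.2q = 126.6 - 4.2q → q_m = 14.2568.
Social marginal cost = private MC + MEC = 33.4 + 4.3q.
Set SMC = demand: 33.4 + 4.3q = 126.6 - 4.2q → q* = 10.9647.
The welfare-loss triangle has base |q_m − q*| and height MEC(q_m) (the vertical gap between SMC and demand is zero at q* and MEC at q_m).
DWL = ½ × 3.2921 × 27.9824 = 46.0604.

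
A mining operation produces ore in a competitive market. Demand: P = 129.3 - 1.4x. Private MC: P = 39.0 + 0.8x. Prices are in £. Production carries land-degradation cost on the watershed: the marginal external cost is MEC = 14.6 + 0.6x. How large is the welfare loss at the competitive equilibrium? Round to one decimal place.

Market equilibrium (private): 39.0 + 0.8x = 129.3 - 1.4x → x_m = 41.0455.
Social marginal cost = private MC + MEC = 53.6 + 1.4x.
Set SMC = demand: 53.6 + 1.4x = 129.3 - 1.4x → x* = 27.0357.
Between x* and x_m the wedge SMC − demand runs linearly from 0 to MEC(x_m), so the loss is a triangle.
DWL = ½ × 14.0098 × 39.2273 = 274.7833.

DWL = £274.8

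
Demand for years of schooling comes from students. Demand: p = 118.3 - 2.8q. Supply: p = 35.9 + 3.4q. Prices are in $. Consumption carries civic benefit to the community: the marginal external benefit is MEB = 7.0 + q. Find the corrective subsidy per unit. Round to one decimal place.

subsidy = $24.2 per unit

Social marginal benefit = demand + MEB = 125.3 - 1.8q.
Set SMB = MC: 125.3 - 1.8q = 35.9 + 3.4q → q* = 17.1923.
The Pigouvian subsidy equals MEB at q*: 7.0 + 1.0×17.1923 = 24.1923.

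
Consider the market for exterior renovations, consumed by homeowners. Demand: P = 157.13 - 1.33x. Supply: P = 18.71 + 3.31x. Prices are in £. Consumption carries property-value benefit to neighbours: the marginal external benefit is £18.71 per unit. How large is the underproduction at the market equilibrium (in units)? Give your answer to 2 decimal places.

4.03 units

Market equilibrium (private): 18.71 + 3.31x = 157.13 - 1.33x → x_m = 29.8319.
Social marginal benefit = demand + MEB = 175.84 - 1.33x.
Set SMB = MC: 175.84 - 1.33x = 18.71 + 3.31x → x* = 33.8642.
Gap = |29.8319 − 33.8642| = 4.0323.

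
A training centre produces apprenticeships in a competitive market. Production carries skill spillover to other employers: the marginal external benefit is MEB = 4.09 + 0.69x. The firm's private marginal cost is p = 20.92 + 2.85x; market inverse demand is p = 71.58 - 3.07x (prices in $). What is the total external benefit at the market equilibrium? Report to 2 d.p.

Market equilibrium (private): 20.92 + 2.85x = 71.58 - 3.07x → x_m = 8.5574.
Total external benefit = ∫₀^{x_m} (4.09 + 0.69x) dx = 4.09×8.5574 + ½×0.69×8.5574² = 60.2638.

$60.26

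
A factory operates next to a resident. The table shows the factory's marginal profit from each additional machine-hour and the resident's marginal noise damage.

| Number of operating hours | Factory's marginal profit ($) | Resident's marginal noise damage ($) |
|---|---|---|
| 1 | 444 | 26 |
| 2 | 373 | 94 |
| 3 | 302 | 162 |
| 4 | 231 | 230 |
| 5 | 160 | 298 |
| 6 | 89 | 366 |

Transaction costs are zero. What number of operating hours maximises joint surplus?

Bargaining reaches the level where marginal profit last exceeds marginal noise damage.
That holds through level 4 (231 ≥ 230) but not at 5 (160 < 298).

4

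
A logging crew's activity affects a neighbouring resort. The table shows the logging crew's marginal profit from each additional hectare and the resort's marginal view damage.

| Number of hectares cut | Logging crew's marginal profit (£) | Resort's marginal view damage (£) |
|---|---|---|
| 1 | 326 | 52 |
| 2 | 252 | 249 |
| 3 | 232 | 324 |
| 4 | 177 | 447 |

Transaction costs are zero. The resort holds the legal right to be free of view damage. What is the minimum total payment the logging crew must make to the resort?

£301

Efficient level: marginal profit ≥ marginal view damage through level 2, so k* = 2.
With the resort holding the right, the logging crew must at least compensate total damage at k*: 52 + 249 = 301.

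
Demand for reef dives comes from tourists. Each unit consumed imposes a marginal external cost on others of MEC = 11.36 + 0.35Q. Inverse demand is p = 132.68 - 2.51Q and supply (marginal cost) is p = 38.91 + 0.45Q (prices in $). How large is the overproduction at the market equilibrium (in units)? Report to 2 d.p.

Market equilibrium (private): 38.91 + 0.45Q = 132.68 - 2.51Q → Q_m = 31.6791.
Social marginal benefit = demand − MEC = 121.32 - 2.86Q.
Set SMB = MC: 121.32 - 2.86Q = 38.91 + 0.45Q → Q* = 24.8973.
Gap = |31.6791 − 24.8973| = 6.7818.

6.78 units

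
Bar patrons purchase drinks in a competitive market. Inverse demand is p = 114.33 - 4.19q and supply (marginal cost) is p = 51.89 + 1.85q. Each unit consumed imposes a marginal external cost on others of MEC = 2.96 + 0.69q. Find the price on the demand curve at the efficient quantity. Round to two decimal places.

Social marginal benefit = demand − MEC = 111.37 - 4.88q.
Set SMB = MC: 111.37 - 4.88q = 51.89 + 1.85q → q* = 8.8380.
Consumer price on the demand curve at q*: 114.33 − 4.19×8.8380 = 77.2988.

P = 77.30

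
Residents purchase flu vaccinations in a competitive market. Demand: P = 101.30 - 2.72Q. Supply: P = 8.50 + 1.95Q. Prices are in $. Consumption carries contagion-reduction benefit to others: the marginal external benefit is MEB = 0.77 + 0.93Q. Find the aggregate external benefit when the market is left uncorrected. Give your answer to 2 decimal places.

Market equilibrium (private): 8.50 + 1.95Q = 101.30 - 2.72Q → Q_m = 19.8715.
Total external benefit = ∫₀^{Q_m} (0.77 + 0.93Q) dQ = 0.77×19.8715 + ½×0.93×19.8715² = 198.9186.

$198.92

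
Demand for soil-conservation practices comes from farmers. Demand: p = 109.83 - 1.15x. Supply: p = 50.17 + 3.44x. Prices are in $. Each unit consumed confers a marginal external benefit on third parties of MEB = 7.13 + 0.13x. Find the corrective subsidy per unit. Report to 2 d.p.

subsidy = $9.08 per unit

Social marginal benefit = demand + MEB = 116.96 - 1.02x.
Set SMB = MC: 116.96 - 1.02x = 50.17 + 3.44x → x* = 14.9753.
The Pigouvian subsidy equals MEB at x*: 7.13 + 0.13×14.9753 = 9.0768.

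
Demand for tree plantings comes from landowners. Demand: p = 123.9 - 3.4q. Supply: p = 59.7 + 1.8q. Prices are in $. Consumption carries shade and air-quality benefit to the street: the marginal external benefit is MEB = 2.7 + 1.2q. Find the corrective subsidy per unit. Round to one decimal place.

Social marginal benefit = demand + MEB = 126.6 - 2.2q.
Set SMB = MC: 126.6 - 2.2q = 59.7 + 1.8q → q* = 16.7250.
The Pigouvian subsidy equals MEB at q*: 2.7 + 1.2×16.7250 = 22.7700.

subsidy = $22.8 per unit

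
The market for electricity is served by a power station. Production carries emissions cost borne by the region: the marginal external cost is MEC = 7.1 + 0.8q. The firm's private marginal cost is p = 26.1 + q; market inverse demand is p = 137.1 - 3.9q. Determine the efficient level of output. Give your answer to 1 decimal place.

Social marginal cost = private MC + MEC = 33.2 + 1.8q.
Set SMC = demand: 33.2 + 1.8q = 137.1 - 3.9q → q* = 18.2281.

q* = 18.2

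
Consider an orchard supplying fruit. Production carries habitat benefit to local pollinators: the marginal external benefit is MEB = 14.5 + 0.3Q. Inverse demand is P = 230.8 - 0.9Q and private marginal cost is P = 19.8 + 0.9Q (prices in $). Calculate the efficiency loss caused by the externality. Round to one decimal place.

Market equilibrium (private): 19.8 + 0.9Q = 230.8 - 0.9Q → Q_m = 117.2222.
Social marginal cost = private MC − MEB = 5.3 + 0.6Q.
Set SMC = demand: 5.3 + 0.6Q = 230.8 - 0.9Q → Q* = 150.3333.
Height of the DWL triangle at Q_m is demand(Q_m) − SMC(Q_m) = MEB(Q_m) = 49.6667.
DWL = ½ × 33.1111 × 49.6667 = 822.2595.

DWL = $822.3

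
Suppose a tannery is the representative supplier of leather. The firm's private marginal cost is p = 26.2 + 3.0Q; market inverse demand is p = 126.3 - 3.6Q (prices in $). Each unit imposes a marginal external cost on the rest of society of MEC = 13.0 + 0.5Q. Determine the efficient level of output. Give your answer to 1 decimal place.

Q* = 12.3

Social marginal cost = private MC + MEC = 39.2 + 3.5Q.
Set SMC = demand: 39.2 + 3.5Q = 126.3 - 3.6Q → Q* = 12.2676.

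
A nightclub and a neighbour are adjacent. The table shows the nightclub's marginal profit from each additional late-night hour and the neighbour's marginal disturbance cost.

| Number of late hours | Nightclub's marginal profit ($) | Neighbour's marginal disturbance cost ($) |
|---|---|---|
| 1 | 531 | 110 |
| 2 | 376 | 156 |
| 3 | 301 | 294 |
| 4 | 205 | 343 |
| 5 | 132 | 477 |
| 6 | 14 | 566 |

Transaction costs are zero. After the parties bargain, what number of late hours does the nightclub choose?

3

Bargaining reaches the level where marginal profit last exceeds marginal disturbance cost.
That holds through level 3 (301 ≥ 294) but not at 4 (205 < 343).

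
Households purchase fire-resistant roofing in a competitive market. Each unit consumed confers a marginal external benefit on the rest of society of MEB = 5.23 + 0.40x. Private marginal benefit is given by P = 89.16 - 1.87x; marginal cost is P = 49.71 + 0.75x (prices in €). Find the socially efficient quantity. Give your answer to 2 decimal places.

x* = 20.13

Social marginal benefit = demand + MEB = 94.39 - 1.47x.
Set SMB = MC: 94.39 - 1.47x = 49.71 + 0.75x → x* = 20.1261.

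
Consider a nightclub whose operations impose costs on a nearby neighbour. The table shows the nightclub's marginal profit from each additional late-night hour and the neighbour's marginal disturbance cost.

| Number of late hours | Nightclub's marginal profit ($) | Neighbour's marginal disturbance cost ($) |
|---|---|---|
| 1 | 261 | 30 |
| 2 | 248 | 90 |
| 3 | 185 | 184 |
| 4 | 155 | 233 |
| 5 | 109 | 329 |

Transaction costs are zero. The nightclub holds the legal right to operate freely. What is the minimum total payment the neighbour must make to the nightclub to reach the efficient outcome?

$264

Left alone the nightclub would choose level 5 (marginal profit stays positive).
Efficient level: k* = 3 (marginal profit ≥ marginal disturbance cost through 3).
The neighbour must at least cover the nightclub's forgone profit from cutting 5→3: 155 + 109 = 264.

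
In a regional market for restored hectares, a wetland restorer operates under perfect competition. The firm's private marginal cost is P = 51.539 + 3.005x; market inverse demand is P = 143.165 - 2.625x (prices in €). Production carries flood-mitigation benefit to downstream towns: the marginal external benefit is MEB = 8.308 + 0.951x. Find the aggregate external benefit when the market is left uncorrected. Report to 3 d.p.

€261.152

Market equilibrium (private): 51.539 + 3.005x = 143.165 - 2.625x → x_m = 16.2746.
Total external benefit = ∫₀^{x_m} (8.308 + 0.951x) dx = 8.308×16.2746 + ½×0.951×16.2746² = 261.1515.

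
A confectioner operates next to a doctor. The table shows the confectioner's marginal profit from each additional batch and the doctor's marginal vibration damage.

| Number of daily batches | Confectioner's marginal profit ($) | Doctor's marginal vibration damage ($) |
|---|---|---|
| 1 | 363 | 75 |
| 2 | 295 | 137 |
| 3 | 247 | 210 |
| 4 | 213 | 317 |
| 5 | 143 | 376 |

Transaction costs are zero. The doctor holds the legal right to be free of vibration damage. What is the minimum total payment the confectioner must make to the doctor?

Efficient level: marginal profit ≥ marginal vibration damage through level 3, so k* = 3.
With the doctor holding the right, the confectioner must at least compensate total damage at k*: 75 + 137 + 210 = 422.

$422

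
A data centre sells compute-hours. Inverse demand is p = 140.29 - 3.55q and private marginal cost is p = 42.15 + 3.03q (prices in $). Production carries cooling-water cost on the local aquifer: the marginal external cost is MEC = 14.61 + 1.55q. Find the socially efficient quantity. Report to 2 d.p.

q* = 10.27

Social marginal cost = private MC + MEC = 56.76 + 4.58q.
Set SMC = demand: 56.76 + 4.58q = 140.29 - 3.55q → q* = 10.2743.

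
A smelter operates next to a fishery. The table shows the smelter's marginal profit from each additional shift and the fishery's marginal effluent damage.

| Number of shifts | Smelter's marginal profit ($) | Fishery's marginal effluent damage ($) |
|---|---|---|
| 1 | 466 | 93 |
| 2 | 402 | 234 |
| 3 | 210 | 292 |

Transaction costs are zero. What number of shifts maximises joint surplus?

2

Bargaining reaches the level where marginal profit last exceeds marginal effluent damage.
That holds through level 2 (402 ≥ 234) but not at 3 (210 < 292).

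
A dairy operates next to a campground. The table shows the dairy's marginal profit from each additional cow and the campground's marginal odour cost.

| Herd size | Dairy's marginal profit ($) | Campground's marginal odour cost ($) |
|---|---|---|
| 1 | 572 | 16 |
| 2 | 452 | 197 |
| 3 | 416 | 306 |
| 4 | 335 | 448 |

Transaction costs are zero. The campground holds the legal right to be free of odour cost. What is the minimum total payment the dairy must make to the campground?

$519

Efficient level: marginal profit ≥ marginal odour cost through level 3, so k* = 3.
With the campground holding the right, the dairy must at least compensate total damage at k*: 16 + 197 + 306 = 519.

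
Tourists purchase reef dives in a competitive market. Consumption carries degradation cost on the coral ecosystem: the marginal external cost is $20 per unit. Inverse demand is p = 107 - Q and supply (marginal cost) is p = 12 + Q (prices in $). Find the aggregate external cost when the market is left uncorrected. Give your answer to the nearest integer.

Market equilibrium (private): 12 + Q = 107 - Q → Q_m = 47.5000.
Total external cost = MEC × Q_m = 20 × 47.5000 = 950.0000.

$950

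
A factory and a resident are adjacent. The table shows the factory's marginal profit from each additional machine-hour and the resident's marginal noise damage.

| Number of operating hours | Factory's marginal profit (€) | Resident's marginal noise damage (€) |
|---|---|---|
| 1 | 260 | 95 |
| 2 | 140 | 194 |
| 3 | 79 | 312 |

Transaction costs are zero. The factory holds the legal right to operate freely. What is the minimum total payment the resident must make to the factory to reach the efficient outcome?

€219

Left alone the factory would choose level 3 (marginal profit stays positive).
Efficient level: k* = 1 (marginal profit ≥ marginal noise damage through 1).
The resident must at least cover the factory's forgone profit from cutting 3→1: 140 + 79 = 219.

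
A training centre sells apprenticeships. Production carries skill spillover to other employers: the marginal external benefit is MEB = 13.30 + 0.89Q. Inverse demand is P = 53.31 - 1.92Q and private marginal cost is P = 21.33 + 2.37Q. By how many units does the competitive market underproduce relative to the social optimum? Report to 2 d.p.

Market equilibrium (private): 21.33 + 2.37Q = 53.31 - 1.92Q → Q_m = 7.4545.
Social marginal cost = private MC − MEB = 8.03 + 1.48Q.
Set SMC = demand: 8.03 + 1.48Q = 53.31 - 1.92Q → Q* = 13.3176.
Gap = |7.4545 − 13.3176| = 5.8631.

5.86 units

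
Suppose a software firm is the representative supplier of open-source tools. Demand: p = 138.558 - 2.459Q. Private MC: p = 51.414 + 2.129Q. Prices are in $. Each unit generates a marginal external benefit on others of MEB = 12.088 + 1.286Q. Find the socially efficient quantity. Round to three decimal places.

Social marginal cost = private MC − MEB = 39.326 + 0.843Q.
Set SMC = demand: 39.326 + 0.843Q = 138.558 - 2.459Q → Q* = 30.0521.

Q* = 30.052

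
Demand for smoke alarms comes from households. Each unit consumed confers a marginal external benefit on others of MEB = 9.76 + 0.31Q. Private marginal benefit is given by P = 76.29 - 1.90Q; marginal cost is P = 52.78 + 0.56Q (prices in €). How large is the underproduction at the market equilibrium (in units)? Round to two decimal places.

5.92 units

Market equilibrium (private): 52.78 + 0.56Q = 76.29 - 1.90Q → Q_m = 9.5569.
Social marginal benefit = demand + MEB = 86.05 - 1.59Q.
Set SMB = MC: 86.05 - 1.59Q = 52.78 + 0.56Q → Q* = 15.4744.
Gap = |9.5569 − 15.4744| = 5.9175.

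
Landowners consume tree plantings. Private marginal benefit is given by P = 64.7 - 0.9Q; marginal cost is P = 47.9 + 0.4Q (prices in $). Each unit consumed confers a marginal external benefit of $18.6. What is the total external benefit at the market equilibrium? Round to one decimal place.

Market equilibrium (private): 47.9 + 0.4Q = 64.7 - 0.9Q → Q_m = 12.9231.
Total external benefit = MEB × Q_m = 18.6 × 12.9231 = 240.3697.

$240.4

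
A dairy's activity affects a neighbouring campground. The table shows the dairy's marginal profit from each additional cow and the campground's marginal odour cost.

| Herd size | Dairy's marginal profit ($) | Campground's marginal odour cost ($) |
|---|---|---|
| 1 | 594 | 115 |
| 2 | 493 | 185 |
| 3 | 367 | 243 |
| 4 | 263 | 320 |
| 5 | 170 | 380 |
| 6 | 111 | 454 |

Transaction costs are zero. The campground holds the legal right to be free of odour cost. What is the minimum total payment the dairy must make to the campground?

$543

Efficient level: marginal profit ≥ marginal odour cost through level 3, so k* = 3.
With the campground holding the right, the dairy must at least compensate total damage at k*: 115 + 185 + 243 = 543.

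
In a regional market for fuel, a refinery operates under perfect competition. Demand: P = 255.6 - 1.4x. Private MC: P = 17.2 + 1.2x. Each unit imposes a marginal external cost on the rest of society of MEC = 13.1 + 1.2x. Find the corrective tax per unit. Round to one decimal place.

Social marginal cost = private MC + MEC = 30.3 + 2.4x.
Set SMC = demand: 30.3 + 2.4x = 255.6 - 1.4x → x* = 59.2895.
The Pigouvian tax equals MEC at x*: 13.1 + 1.2×59.2895 = 84.2474.

tax = 84.2 per unit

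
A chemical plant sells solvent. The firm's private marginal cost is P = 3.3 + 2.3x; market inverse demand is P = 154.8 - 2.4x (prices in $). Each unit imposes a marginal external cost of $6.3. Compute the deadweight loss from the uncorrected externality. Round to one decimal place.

Market equilibrium (private): 3.3 + 2.3x = 154.8 - 2.4x → x_m = 32.2340.
Social marginal cost = private MC + MEC = 9.6 + 2.3x.
Set SMC = demand: 9.6 + 2.3x = 154.8 - 2.4x → x* = 30.8936.
Height of the DWL triangle at x_m is SMC(x_m) − demand(x_m) = MEC(x_m) = 6.3000.
DWL = ½ × 1.3404 × 6.3000 = 4.2223.

DWL = $4.2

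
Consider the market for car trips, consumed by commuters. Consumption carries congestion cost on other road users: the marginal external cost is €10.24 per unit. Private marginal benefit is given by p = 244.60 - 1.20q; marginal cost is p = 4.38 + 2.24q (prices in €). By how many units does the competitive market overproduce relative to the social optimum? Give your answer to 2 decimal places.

2.98 units

Market equilibrium (private): 4.38 + 2.24q = 244.60 - 1.20q → q_m = 69.8314.
Social marginal benefit = demand − MEC = 234.36 - 1.20q.
Set SMB = MC: 234.36 - 1.20q = 4.38 + 2.24q → q* = 66.8547.
Gap = |69.8314 − 66.8547| = 2.9767.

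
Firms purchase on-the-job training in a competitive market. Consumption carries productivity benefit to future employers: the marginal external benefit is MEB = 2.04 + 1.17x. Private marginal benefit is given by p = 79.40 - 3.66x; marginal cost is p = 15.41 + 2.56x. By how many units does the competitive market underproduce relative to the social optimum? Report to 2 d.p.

Market equilibrium (private): 15.41 + 2.56x = 79.40 - 3.66x → x_m = 10.2878.
Social marginal benefit = demand + MEB = 81.44 - 2.49x.
Set SMB = MC: 81.44 - 2.49x = 15.41 + 2.56x → x* = 13.0752.
Gap = |10.2878 − 13.0752| = 2.7874.

2.79 units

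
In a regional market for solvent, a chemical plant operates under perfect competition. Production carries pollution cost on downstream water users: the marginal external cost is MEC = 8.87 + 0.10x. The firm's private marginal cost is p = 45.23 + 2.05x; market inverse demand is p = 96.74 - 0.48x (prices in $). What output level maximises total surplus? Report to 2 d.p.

Social marginal cost = private MC + MEC = 54.10 + 2.15x.
Set SMC = demand: 54.10 + 2.15x = 96.74 - 0.48x → x* = 16.2129.

x* = 16.21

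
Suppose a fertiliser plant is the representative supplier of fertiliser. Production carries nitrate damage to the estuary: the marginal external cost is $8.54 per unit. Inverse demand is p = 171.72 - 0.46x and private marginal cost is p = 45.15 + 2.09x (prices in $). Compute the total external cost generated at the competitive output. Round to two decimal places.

Market equilibrium (private): 45.15 + 2.09x = 171.72 - 0.46x → x_m = 49.6353.
Total external cost = MEC × x_m = 8.54 × 49.6353 = 423.8855.

$423.89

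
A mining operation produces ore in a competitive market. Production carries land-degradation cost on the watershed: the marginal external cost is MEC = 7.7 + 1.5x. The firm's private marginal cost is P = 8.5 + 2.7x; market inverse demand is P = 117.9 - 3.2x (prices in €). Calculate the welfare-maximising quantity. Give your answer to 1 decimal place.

Social marginal cost = private MC + MEC = 16.2 + 4.2x.
Set SMC = demand: 16.2 + 4.2x = 117.9 - 3.2x → x* = 13.7432.

x* = 13.7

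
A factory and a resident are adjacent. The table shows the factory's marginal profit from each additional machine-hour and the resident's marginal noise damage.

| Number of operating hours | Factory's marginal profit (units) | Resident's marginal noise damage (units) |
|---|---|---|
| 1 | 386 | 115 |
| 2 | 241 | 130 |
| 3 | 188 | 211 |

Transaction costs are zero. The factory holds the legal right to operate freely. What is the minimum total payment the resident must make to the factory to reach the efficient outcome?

Left alone the factory would choose level 3 (marginal profit stays positive).
Efficient level: k* = 2 (marginal profit ≥ marginal noise damage through 2).
The resident must at least cover the factory's forgone profit from cutting 3→2: 188 = 188.

188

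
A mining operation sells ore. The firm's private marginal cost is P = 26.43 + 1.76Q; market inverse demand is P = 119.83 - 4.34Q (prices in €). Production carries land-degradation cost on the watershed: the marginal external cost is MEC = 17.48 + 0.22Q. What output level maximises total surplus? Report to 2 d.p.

Social marginal cost = private MC + MEC = 43.91 + 1.98Q.
Set SMC = demand: 43.91 + 1.98Q = 119.83 - 4.34Q → Q* = 12.0127.

Q* = 12.01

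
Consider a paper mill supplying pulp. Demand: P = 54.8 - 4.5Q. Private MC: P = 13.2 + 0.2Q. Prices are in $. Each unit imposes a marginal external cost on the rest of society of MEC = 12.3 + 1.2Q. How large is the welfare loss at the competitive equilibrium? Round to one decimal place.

DWL = $44.5

Market equilibrium (private): 13.2 + 0.2Q = 54.8 - 4.5Q → Q_m = 8.8511.
Social marginal cost = private MC + MEC = 25.5 + 1.4Q.
Set SMC = demand: 25.5 + 1.4Q = 54.8 - 4.5Q → Q* = 4.9661.
Between Q* and Q_m the wedge SMC − demand runs linearly from 0 to MEC(Q_m), so the loss is a triangle.
DWL = ½ × 3.8850 × 22.9213 = 44.5246.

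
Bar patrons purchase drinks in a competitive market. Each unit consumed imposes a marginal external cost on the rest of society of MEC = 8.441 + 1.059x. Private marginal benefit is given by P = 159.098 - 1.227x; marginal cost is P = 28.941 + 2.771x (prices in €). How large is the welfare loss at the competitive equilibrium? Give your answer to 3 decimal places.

DWL = €182.113

Market equilibrium (private): 28.941 + 2.771x = 159.098 - 1.227x → x_m = 32.5555.
Social marginal benefit = demand − MEC = 150.657 - 2.286x.
Set SMB = MC: 150.657 - 2.286x = 28.941 + 2.771x → x* = 24.0688.
Between x* and x_m the wedge MC − SMB runs linearly from 0 to MEC(x_m), so the loss is a triangle.
DWL = ½ × 8.4867 × 42.9173 = 182.1131.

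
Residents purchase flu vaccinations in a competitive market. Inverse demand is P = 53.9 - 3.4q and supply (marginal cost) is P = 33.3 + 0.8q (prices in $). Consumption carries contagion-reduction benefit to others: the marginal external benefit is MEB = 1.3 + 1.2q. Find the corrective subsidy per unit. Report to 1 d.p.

Social marginal benefit = demand + MEB = 55.2 - 2.2q.
Set SMB = MC: 55.2 - 2.2q = 33.3 + 0.8q → q* = 7.3000.
The Pigouvian subsidy equals MEB at q*: 1.3 + 1.2×7.3000 = 10.0600.

subsidy = $10.1 per unit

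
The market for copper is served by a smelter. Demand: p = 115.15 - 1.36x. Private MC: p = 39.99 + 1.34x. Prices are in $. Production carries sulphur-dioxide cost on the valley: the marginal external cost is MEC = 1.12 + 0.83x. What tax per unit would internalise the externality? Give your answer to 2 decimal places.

tax = $18.53 per unit

Social marginal cost = private MC + MEC = 41.11 + 2.17x.
Set SMC = demand: 41.11 + 2.17x = 115.15 - 1.36x → x* = 20.9745.
The Pigouvian tax equals MEC at x*: 1.12 + 0.83×20.9745 = 18.5288.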